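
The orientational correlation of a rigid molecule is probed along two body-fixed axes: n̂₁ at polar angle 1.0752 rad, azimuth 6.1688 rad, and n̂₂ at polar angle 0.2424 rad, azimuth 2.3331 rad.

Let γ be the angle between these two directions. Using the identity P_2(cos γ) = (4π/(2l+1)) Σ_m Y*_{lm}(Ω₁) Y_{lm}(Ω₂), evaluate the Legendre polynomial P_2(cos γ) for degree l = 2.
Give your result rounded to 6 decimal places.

-0.365580

Expand P_2 via completeness: Σ_{m} conj(Y_{2,m}) at Ω₁ times Y_{2,m} at Ω₂ —
  term(m=-2) = (0.001208, 0.006542)   from Y*(Ω₁)=(0.291129, -0.067788), Y(Ω₂)=(-0.001028, 0.022232)
  term(m=-1) = (-0.044718, -0.037217)   from Y*(Ω₁)=(0.321076, -0.036887), Y(Ω₂)=(-0.124317, -0.130196)
  term(m=+0) = (-0.058440, -0.000000)   from Y*(Ω₁)=(-0.101411, -0.000000), Y(Ω₂)=(0.576268, 0.000000)
  term(m=+1) = (-0.044718, 0.037217)   from Y*(Ω₁)=(-0.321076, -0.036887), Y(Ω₂)=(0.124317, -0.130196)
  term(m=+2) = (0.001208, -0.006542)   from Y*(Ω₁)=(0.291129, 0.067788), Y(Ω₂)=(-0.001028, -0.022232)
Accumulated sum (-0.145459, -0.000000); after 4π/(2l+1) scaling, (-0.365580, -0.000000) ⇒ P_2 = -0.365580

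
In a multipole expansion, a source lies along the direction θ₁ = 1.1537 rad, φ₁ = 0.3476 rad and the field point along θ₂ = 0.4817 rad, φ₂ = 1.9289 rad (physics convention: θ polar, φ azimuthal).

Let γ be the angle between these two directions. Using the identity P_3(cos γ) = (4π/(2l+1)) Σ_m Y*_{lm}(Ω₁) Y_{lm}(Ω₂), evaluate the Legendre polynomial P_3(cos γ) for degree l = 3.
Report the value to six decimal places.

Summing Y*_{l m}(θ₁,φ₁)·Y_{l m}(θ₂,φ₂) over m ∈ [−3, 3]; prefactor 4π/(2·3+1) = 1.795196:
  m=-3: Y*=0.16064 + 0.27543j  Y=0.03648 + 0.01976j  product 0.00042 + 0.01322j
  m=-2: Y*=0.26576 + 0.22167j  Y=-0.14663 + 0.12762j  product -0.06726 + 0.00141j
  m=-1: Y*=-0.04985 - 0.01806j  Y=-0.15360 - 0.41042j  product 0.00024 + 0.02323j
  m=+0: Y*=-0.32948 + 0.00000j  Y=0.30651 + 0.00000j  product -0.10099 + 0.00000j
  m=+1: Y*=0.04985 - 0.01806j  Y=0.15360 - 0.41042j  product 0.00024 - 0.02323j
  m=+2: Y*=0.26576 - 0.22167j  Y=-0.14663 - 0.12762j  product -0.06726 - 0.00141j
  m=+3: Y*=-0.16064 + 0.27543j  Y=-0.03648 + 0.01976j  product 0.00042 - 0.01322j
Total Σ_m = -0.23419 - 0.00000j. Multiply by 1.795196: -0.42041 - 0.00000j. P_3(cos γ) = -0.420409

-0.420409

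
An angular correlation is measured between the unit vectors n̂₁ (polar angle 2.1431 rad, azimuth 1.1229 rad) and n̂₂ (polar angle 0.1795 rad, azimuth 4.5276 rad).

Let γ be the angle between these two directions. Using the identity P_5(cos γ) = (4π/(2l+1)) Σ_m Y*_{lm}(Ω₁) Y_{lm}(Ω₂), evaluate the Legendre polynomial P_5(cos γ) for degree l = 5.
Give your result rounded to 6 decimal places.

Term-by-term m-sum for l=5 (normalisation 4π/11 = 1.142397):
  m=-5: Y*=0.15290 - 0.12081j  Y=-0.00007 + 0.00005j  product -0.00000 + 0.00002j
  m=-4: Y*=0.08694 + 0.38734j  Y=0.00108 + 0.00099j  product -0.00029 + 0.00051j
  m=-3: Y*=-0.32834 - 0.07588j  Y=0.00799 - 0.01291j  product -0.00360 + 0.00363j
  m=-2: Y*=-0.04868 + 0.06082j  Y=-0.09439 - 0.03656j  product 0.00682 - 0.00396j
  m=-1: Y*=-0.15155 - 0.31542j  Y=-0.07490 + 0.40070j  product 0.13774 - 0.03710j
  m=+0: Y*=0.00705 + 0.00000j  Y=0.72253 + 0.00000j  product 0.00510 + 0.00000j
  m=+1: Y*=0.15155 - 0.31542j  Y=0.07490 + 0.40070j  product 0.13774 + 0.03710j
  m=+2: Y*=-0.04868 - 0.06082j  Y=-0.09439 + 0.03656j  product 0.00682 + 0.00396j
  m=+3: Y*=0.32834 - 0.07588j  Y=-0.00799 - 0.01291j  product -0.00360 - 0.00363j
  m=+4: Y*=0.08694 - 0.38734j  Y=0.00108 - 0.00099j  product -0.00029 - 0.00051j
  m=+5: Y*=-0.15290 - 0.12081j  Y=0.00007 + 0.00005j  product -0.00000 - 0.00002j
Total Σ_m = 0.28642 - 0.00000j. Multiply by 1.142397: 0.32720 - 0.00000j. P_5(cos γ) = 0.327203

0.327203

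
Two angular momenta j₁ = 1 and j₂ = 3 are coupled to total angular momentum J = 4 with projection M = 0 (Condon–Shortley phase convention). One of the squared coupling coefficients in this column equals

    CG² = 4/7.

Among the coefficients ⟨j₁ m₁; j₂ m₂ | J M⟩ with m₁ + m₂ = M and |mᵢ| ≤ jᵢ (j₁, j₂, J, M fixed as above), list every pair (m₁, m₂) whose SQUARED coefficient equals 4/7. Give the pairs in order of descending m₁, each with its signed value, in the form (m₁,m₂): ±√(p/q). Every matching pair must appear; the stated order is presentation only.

(0,0): +√(4/7)

Admissible pairs with m₁+m₂ = M = 0: (-1,1), (0,0), (1,-1)
  (m₁,m₂)=(1,-1): CG² = 3/14, CG = +√(3/14)
  (m₁,m₂)=(0,0): CG² = 4/7, CG = +√(4/7)   ← matches the target
  (m₁,m₂)=(-1,1): CG² = 3/14, CG = +√(3/14)
Pairs with CG² = 4/7: (0,0): +√(4/7)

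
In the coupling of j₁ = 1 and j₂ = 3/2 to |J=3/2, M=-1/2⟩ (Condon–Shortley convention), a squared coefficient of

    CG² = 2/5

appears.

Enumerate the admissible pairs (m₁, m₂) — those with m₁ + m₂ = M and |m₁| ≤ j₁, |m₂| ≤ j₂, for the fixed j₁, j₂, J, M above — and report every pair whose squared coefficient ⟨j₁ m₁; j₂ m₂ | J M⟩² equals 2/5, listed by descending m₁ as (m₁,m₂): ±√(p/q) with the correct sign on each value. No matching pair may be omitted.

(1,-3/2): +√(2/5)

Admissible pairs with m₁+m₂ = M = -1/2: (-1,1/2), (0,-1/2), (1,-3/2)
  (m₁,m₂)=(1,-3/2): CG² = 2/5, CG = +√(2/5)   ← matches the target
  (m₁,m₂)=(0,-1/2): CG² = 1/15, CG = +√(1/15)
  (m₁,m₂)=(-1,1/2): CG² = 8/15, CG = −√(8/15)
Pairs with CG² = 2/5: (1,-3/2): +√(2/5)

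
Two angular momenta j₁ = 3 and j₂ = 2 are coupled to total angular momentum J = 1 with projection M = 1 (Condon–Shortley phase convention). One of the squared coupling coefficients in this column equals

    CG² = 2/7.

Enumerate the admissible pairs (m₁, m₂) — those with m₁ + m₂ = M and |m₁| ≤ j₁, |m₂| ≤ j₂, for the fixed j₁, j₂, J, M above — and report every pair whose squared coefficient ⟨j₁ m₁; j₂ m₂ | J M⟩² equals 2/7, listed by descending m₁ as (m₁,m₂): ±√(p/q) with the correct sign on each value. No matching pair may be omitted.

Admissible pairs with m₁+m₂ = M = 1: (-1,2), (0,1), (1,0), (2,-1), (3,-2)
  (m₁,m₂)=(3,-2): CG² = 3/7, CG = +√(3/7)
  (m₁,m₂)=(2,-1): CG² = 2/7, CG = −√(2/7)   ← matches the target
  (m₁,m₂)=(1,0): CG² = 6/35, CG = +√(6/35)
  (m₁,m₂)=(0,1): CG² = 3/35, CG = −√(3/35)
  (m₁,m₂)=(-1,2): CG² = 1/35, CG = +√(1/35)
Pairs with CG² = 2/7: (2,-1): −√(2/7)

(2,-1): −√(2/7)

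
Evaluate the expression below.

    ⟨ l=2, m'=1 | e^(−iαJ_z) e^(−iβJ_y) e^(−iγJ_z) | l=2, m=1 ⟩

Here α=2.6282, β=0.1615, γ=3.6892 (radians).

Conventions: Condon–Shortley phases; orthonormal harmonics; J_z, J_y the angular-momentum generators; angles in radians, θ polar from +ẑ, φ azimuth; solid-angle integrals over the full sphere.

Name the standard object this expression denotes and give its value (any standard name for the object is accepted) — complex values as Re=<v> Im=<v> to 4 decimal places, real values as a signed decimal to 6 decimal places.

This is a Wigner D-matrix element — the rotation-matrix element ⟨l m'| R(α,β,γ) |l m⟩ in the angular-momentum basis.
D^2_{1,1}(2.6282,0.1615,3.6892) = e^{-i·1·2.6282}·d^2_{1,1}(0.1615)·e^{-i·1·3.6892}. Compute d first:
Half-angle: c=0.996741, s=0.080662. N=√(6·1·6·1)=6.000000
k: max(0,(1)−(1))=0 … min(2+(1),2−(1))=1
  k=0: (−1)^0·6.0000/(6)·0.9967^4·0.0807^0 = +0.987030
  k=1: (−1)^1·6.0000/(2)·0.9967^2·0.0807^2 = -0.019392
d^2_{1,1}(0.1615) = +0.987030 -0.019392 = +0.967637
Phases: e^{-i·(1)·2.6282}=-0.871083-0.491135i, e^{-i·(1)·3.6892}=-0.853773+0.520646i ⇒ D=+0.967071-0.033101i

Wigner D-matrix element, Re=0.9671 Im=-0.0331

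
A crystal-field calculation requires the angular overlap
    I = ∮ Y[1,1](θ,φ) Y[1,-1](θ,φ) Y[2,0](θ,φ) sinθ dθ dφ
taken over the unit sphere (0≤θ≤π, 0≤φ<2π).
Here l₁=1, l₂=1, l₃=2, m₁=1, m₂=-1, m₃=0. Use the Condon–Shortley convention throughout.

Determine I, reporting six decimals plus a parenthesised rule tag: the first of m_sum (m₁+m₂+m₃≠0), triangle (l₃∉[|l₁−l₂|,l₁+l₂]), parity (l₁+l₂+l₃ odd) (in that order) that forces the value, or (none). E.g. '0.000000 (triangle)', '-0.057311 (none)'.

Checks pass: Σm=0; 4 even; l₃=2∈[0,2].
(2·1+1)(2·1+1)(2·2+1) = 45
Δ: 0! 2! 2! / 5! → 1/30
sum: t=0:+1/1 = 1/1
3j²(1 1 2; 0 0 0) = Δ·Π!·Σ² = 2/15  (sign +1)
sum: t=0:+1/4 = 1/4
3j²(1 1 2; 1 -1 0) = Δ·Π!·Σ² = 1/30  (sign +1)
combine: 4πI² = 45·2/15·1/30 = 1/5
take √, sign +1: I = 0.12615663
No selection rule forces the value: the integral is nonzero (none).

0.126157 (none)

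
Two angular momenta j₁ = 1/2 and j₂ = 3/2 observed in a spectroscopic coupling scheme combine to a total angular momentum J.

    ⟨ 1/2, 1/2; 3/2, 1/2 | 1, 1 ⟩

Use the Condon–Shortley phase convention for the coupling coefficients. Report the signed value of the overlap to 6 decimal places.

√[3·1!0!2!/4! · 1!0!2!1!2!0!] = √(1)
  +(−1)^0/∏(0,1,0,2,0,0)! = 1/2  (running 1/2)
⟨..|..⟩ = √(1)·(1/2) = +0.500000

+√(1/4) = +0.500000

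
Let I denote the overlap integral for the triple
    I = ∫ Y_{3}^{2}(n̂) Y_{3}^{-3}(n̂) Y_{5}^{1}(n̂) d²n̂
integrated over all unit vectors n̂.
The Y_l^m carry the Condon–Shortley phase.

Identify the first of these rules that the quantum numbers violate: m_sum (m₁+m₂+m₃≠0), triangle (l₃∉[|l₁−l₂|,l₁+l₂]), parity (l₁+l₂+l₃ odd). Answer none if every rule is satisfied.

m₁+m₂+m₃ = 2 − 3 + 1 = 0  ✓
triangle: |3−3|=0 ≤ l₃=5 ≤ 3+3=6  ✓
parity: l₁+l₂+l₃ = 11 is odd  ✗

parity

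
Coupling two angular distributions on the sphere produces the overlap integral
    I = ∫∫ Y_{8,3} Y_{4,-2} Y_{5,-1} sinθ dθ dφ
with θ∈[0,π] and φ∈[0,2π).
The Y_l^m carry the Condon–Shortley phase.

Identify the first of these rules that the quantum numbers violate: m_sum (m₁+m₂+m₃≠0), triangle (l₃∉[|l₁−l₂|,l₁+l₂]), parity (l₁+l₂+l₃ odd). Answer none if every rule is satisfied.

azimuthal sum: 3 − 2 − 1 = 0  ✓
4 ≤ 5 ≤ 12 (triangle on l)  ✓
L = 8 + 4 + 5 = 17 (odd)  ✗

parity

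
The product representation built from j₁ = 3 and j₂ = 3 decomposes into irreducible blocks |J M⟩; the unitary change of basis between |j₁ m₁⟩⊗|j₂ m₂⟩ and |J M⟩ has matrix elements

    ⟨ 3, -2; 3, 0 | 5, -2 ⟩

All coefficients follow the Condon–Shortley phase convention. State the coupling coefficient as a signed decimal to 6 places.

triangle: 1!·5!·5!/12! = 14400/479001600
(j±m)!: 1!·5!·3!·3!·3!·7! = 130636800
prefactor² = (2J+1)·Δ·N² = 43200
  k=0: +1/(0!·1!·5!·3!·0!·2!) = 1/1440
  k=1: −1/(1!·0!·4!·2!·1!·3!) = -1/288
Σ = -1/360  ⇒  CG² = 43200·(-1/360)² = 1/3
CG = −√(1/3) = -0.577350

-0.577350  (= −√(1/3))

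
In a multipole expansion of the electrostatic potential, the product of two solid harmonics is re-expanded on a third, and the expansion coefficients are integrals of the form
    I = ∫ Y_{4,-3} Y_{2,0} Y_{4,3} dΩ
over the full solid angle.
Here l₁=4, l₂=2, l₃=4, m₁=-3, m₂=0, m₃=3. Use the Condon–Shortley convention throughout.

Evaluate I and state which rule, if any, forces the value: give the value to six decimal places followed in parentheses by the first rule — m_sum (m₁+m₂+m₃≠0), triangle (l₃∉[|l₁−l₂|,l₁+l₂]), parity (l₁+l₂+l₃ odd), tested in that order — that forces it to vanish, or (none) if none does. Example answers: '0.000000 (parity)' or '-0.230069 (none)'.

Checks pass: Σm=0; 10 even; l₃=4∈[2,6].
(2·4+1)(2·2+1)(2·4+1) = 405
Δ: 2! 6! 2! / 11! → 1/13860
sum: t=0:+1/192 t=1:−1/36 t=2:+1/192 = -5/288
3j²(4 2 4; 0 0 0) = Δ·Π!·Σ² = 20/693  (sign -1)
sum: t=1:−1/720 t=2:+1/480 = 1/1440
3j²(4 2 4; -3 0 3) = Δ·Π!·Σ² = 7/1980  (sign -1)
combine: 4πI² = 405·20/693·7/1980 = 5/121
take √, sign +1: I = 0.05734392
No selection rule forces the value: the integral is nonzero (none).

0.057344 (none)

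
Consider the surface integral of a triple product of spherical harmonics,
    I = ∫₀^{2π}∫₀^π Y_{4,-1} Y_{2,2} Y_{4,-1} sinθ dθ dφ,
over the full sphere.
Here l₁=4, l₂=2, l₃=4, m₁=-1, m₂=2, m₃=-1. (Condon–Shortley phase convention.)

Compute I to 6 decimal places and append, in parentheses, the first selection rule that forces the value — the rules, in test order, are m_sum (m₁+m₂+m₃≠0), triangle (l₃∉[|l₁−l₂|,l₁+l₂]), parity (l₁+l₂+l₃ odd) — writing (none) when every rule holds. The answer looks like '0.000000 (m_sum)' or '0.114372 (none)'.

0.200662 (none)

m-sum 0 ✓  L=10 even ✓  2≤4≤6 ✓
Π(2lᵢ+1) = 9×5×9 = 405
triangle coeff Δ(4,2,4) = 1/13860
Σ_t [0,2]: t=0:+1/192 t=1:−1/36 t=2:+1/192 = -5/288
(3j)²=20/693 [(4 2 4; 0 0 0)], sign=-1
Σ_t [2,2]: t=2:+1/144 = 1/144
(3j)²=10/231 [(4 2 4; -1 2 -1)], sign=-1
⇒ 4πI² = 3000/5929
I = (+1)√(3000/5929/(4π)) = 0.20066192
No selection rule forces the value: the integral is nonzero (none).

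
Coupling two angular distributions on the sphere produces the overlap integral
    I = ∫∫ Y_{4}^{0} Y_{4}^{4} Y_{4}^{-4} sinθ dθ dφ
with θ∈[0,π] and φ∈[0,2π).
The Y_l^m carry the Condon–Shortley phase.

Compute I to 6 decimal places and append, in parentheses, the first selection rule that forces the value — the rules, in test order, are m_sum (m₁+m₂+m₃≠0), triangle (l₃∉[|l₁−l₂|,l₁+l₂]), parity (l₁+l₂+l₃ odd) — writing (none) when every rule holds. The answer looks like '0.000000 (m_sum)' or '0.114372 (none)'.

Rules hold: Σm=0, L=12 even, 0≤4≤8.
N = 9·9·9 = 729
Δ = 4!·4!·4!/13! = 1/450450
Racah Σ t=0..4: t=0:+1/13824 t=1:−1/216 t=2:+1/64 t=3:−1/216 t=4:+1/13824 = 5/768
⇒ 3j(4 4 4; 0 0 0)² = 18/1001, sgn +1
Racah Σ t=4..4: t=4:+1/13824 = 1/13824
⇒ 3j(4 4 4; 0 4 -4)² = 14/1287, sgn +1
4πI² = N·(3j₀)²·(3jₘ)² = 2916/20449
I = +1·√(0.142599/4π) = 0.10652531
No selection rule forces the value: the integral is nonzero (none).

0.106525 (none)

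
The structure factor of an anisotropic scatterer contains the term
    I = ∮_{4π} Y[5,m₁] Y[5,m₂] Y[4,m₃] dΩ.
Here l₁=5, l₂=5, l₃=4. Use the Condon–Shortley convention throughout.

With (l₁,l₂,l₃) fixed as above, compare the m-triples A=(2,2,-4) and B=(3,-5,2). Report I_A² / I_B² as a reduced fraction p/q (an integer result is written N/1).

35/36

Shared (l₁,l₂,l₃)=(5,5,4): N and (l;000)² cancel in I_A²/I_B².
A: Δ = 6!·4!·4!/15! = 1/3153150; Racah Σ t=3..3: t=3:−1/20736 = -1/20736; ⇒ 3j(5 5 4; 2 2 -4)² = 35/1287, sgn -1
B: Δ = 6!·4!·4!/15! = 1/3153150; Racah Σ t=0..0: t=0:+1/69120 = 1/69120; ⇒ 3j(5 5 4; 3 -5 2)² = 4/143, sgn +1
I_A²/I_B² = (35/1287)/(4/143) = 35/36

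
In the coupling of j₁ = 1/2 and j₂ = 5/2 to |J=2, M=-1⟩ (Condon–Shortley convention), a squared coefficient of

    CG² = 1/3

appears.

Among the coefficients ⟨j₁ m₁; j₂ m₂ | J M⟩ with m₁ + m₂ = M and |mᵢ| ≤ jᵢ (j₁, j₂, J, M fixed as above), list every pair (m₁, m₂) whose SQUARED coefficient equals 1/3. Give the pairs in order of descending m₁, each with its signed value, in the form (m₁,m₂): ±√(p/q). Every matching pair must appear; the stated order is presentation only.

(-1/2,-1/2): −√(1/3)

Admissible pairs with m₁+m₂ = M = -1: (-1/2,-1/2), (1/2,-3/2)
  (m₁,m₂)=(1/2,-3/2): CG² = 2/3, CG = +√(2/3)
  (m₁,m₂)=(-1/2,-1/2): CG² = 1/3, CG = −√(1/3)   ← matches the target
Pairs with CG² = 1/3: (-1/2,-1/2): −√(1/3)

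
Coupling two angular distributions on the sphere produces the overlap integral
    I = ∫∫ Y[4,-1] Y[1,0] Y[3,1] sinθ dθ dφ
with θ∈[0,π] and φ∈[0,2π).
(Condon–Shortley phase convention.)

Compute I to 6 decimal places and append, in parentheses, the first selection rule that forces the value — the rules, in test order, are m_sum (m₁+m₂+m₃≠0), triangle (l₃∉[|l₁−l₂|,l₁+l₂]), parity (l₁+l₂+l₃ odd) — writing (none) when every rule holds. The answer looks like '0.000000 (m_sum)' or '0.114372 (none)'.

Checks pass: Σm=0; 8 even; l₃=3∈[3,5].
(2·4+1)(2·1+1)(2·3+1) = 189
Δ: 2! 6! 0! / 9! → 1/252
sum: t=1:−1/36 = -1/36
3j²(4 1 3; 0 0 0) = Δ·Π!·Σ² = 4/63  (sign +1)
sum: t=1:−1/48 = -1/48
3j²(4 1 3; -1 0 1) = Δ·Π!·Σ² = 5/84  (sign -1)
combine: 4πI² = 189·4/63·5/84 = 5/7
take √, sign -1: I = -0.23841361
No selection rule forces the value: the integral is nonzero (none).

-0.238414 (none)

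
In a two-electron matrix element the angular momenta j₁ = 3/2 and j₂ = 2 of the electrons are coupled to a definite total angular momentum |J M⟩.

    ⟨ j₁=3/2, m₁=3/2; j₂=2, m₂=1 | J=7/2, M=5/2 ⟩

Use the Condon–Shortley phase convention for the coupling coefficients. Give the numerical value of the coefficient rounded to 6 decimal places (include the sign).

j₁+j₂−J=0  J+j₁−j₂=3  J−j₁+j₂=4  j₁+j₂+J+1=8
(j₁±m₁, j₂±m₂, J±M) = (3,0,3,1,6,1)
P² = 5184/7
sum k=0..0:
  [0] +1/36 = 1/36
S = 1/36
C² = P²·S² = 4/7 ; C = +0.755929

+√(4/7) = +0.755929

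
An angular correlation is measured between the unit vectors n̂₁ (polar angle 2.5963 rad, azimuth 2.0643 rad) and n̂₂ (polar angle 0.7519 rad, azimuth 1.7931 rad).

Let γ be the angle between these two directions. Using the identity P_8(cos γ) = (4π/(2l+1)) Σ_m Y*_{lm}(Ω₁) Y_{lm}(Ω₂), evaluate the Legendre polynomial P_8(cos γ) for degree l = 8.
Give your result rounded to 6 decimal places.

Summing Y*_{l m}(θ₁,φ₁)·Y_{l m}(θ₂,φ₂) over m ∈ [−8, 8]; prefactor 4π/(2·8+1) = 0.739198:
  term(m=-8) = (-0.000037, 0.000054)   from Y*(Ω₁)=(-0.001868, -0.001949), Y(Ω₂)=(-0.005033, -0.023892)
  term(m=-7) = (0.000598, -0.001760)   from Y*(Ω₁)=(0.005480, -0.016935), Y(Ω₂)=(0.104426, 0.001532)
  term(m=-6) = (-0.001102, 0.019512)   from Y*(Ω₁)=(0.071838, -0.013115), Y(Ω₂)=(-0.062828, 0.260145)
  term(m=-5) = (-0.019566, -0.089685)   from Y*(Ω₁)=(0.129733, 0.162389), Y(Ω₂)=(-0.395877, -0.195781)
  term(m=-4) = (0.079263, 0.150046)   from Y*(Ω₁)=(-0.160678, 0.376656), Y(Ω₂)=(0.261081, -0.321814)
  term(m=-3) = (-0.016095, -0.017029)   from Y*(Ω₁)=(-0.501606, 0.045411), Y(Ω₂)=(0.028777, 0.036554)
  term(m=-2) = (-0.068363, -0.041202)   from Y*(Ω₁)=(-0.122765, -0.185839), Y(Ω₂)=(0.323532, -0.154138)
  term(m=-1) = (-0.068989, -0.019183)   from Y*(Ω₁)=(-0.148522, 0.276116), Y(Ω₂)=(0.050355, 0.222770)
  term(m=+0) = (-0.100993, -0.000000)   from Y*(Ω₁)=(-0.341427, -0.000000), Y(Ω₂)=(0.295796, 0.000000)
  term(m=+1) = (-0.068989, 0.019183)   from Y*(Ω₁)=(0.148522, 0.276116), Y(Ω₂)=(-0.050355, 0.222770)
  term(m=+2) = (-0.068363, 0.041202)   from Y*(Ω₁)=(-0.122765, 0.185839), Y(Ω₂)=(0.323532, 0.154138)
  term(m=+3) = (-0.016095, 0.017029)   from Y*(Ω₁)=(0.501606, 0.045411), Y(Ω₂)=(-0.028777, 0.036554)
  term(m=+4) = (0.079263, -0.150046)   from Y*(Ω₁)=(-0.160678, -0.376656), Y(Ω₂)=(0.261081, 0.321814)
  term(m=+5) = (-0.019566, 0.089685)   from Y*(Ω₁)=(-0.129733, 0.162389), Y(Ω₂)=(0.395877, -0.195781)
  term(m=+6) = (-0.001102, -0.019512)   from Y*(Ω₁)=(0.071838, 0.013115), Y(Ω₂)=(-0.062828, -0.260145)
  term(m=+7) = (0.000598, 0.001760)   from Y*(Ω₁)=(-0.005480, -0.016935), Y(Ω₂)=(-0.104426, 0.001532)
  term(m=+8) = (-0.000037, -0.000054)   from Y*(Ω₁)=(-0.001868, 0.001949), Y(Ω₂)=(-0.005033, 0.023892)
Σ over m = (-0.289575, 0.000000); ×(4π/17) → (-0.214053, 0.000000). Real part: -0.214053

-0.214053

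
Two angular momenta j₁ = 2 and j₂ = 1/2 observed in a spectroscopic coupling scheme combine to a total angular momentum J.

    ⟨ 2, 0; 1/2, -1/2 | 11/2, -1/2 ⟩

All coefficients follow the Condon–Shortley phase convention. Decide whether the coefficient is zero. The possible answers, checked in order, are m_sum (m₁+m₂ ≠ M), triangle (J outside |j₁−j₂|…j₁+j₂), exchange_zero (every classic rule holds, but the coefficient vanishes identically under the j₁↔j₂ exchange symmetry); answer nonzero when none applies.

triangle

m-sum: m₁+m₂ = 0+(-1/2) = -1/2, M = -1/2  ✓
triangle: need |j₁−j₂| ≤ J ≤ j₁+j₂, i.e. J ∈ [3/2, 5/2]; J = 11/2 is outside ✗ ⇒ coefficient is 0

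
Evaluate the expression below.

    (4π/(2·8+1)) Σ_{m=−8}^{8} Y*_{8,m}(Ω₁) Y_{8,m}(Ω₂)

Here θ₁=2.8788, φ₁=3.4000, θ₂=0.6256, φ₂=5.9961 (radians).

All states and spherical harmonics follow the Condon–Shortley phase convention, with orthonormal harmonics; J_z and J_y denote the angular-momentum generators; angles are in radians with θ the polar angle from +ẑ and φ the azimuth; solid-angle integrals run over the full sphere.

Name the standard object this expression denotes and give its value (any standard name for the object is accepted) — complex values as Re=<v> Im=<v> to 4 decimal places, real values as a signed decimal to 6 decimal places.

Legendre polynomial (addition theorem), -0.395337

This sum is the spherical-harmonic addition theorem: it equals the Legendre polynomial P_l(cos γ) of the angle γ between the two directions.
Expand P_8 via completeness: Σ_{m} conj(Y_{8,m}) at Ω₁ times Y_{8,m} at Ω₂ —
  [-8]  conj(Y_{8,-8})(Ω₁) = (-0.000005, 0.000009) ; Y_{8,-8}(Ω₂) = (-0.004731, 0.005330) ; Δ = (-0.000000, -0.000000)
  [-7]  conj(Y_{8,-7})(Ω₁) = (-0.000037, 0.000154) ; Y_{8,-7}(Ω₂) = (-0.016765, 0.035722) ; Δ = (-0.000005, -0.000004)
  [-6]  conj(Y_{8,-6})(Ω₁) = (0.000031, 0.001502) ; Y_{8,-6}(Ω₂) = (-0.020315, 0.132874) ; Δ = (-0.000200, -0.000026)
  [-5]  conj(Y_{8,-5})(Ω₁) = (0.002809, 0.009814) ; Y_{8,-5}(Ω₂) = (0.041997, 0.308342) ; Δ = (-0.002908, 0.001278)
  [-4]  conj(Y_{8,-4})(Ω₁) = (0.026235, 0.044048) ; Y_{8,-4}(Ω₂) = (0.195394, 0.434673) ; Δ = (-0.014021, 0.020010)
  [-3]  conj(Y_{8,-3})(Ω₁) = (0.133802, 0.131107) ; Y_{8,-3}(Ω₂) = (0.255148, 0.297123) ; Δ = (-0.004815, 0.073207)
  [-2]  conj(Y_{8,-2})(Ω₁) = (0.404624, 0.229964) ; Y_{8,-2}(Ω₂) = (-0.045336, -0.029326) ; Δ = (-0.011600, -0.022292)
  [-1]  conj(Y_{8,-1})(Ω₁) = (0.623801, 0.164881) ; Y_{8,-1}(Ω₂) = (-0.398994, -0.117800) ; Δ = (-0.229470, -0.139270)
  [+0]  conj(Y_{8,0})(Ω₁) = (0.106428, -0.000000) ; Y_{8,0}(Ω₂) = (-0.082499, 0.000000) ; Δ = (-0.008780, 0.000000)
  [+1]  conj(Y_{8,1})(Ω₁) = (-0.623801, 0.164881) ; Y_{8,1}(Ω₂) = (0.398994, -0.117800) ; Δ = (-0.229470, 0.139270)
  [+2]  conj(Y_{8,2})(Ω₁) = (0.404624, -0.229964) ; Y_{8,2}(Ω₂) = (-0.045336, 0.029326) ; Δ = (-0.011600, 0.022292)
  [+3]  conj(Y_{8,3})(Ω₁) = (-0.133802, 0.131107) ; Y_{8,3}(Ω₂) = (-0.255148, 0.297123) ; Δ = (-0.004815, -0.073207)
  [+4]  conj(Y_{8,4})(Ω₁) = (0.026235, -0.044048) ; Y_{8,4}(Ω₂) = (0.195394, -0.434673) ; Δ = (-0.014021, -0.020010)
  [+5]  conj(Y_{8,5})(Ω₁) = (-0.002809, 0.009814) ; Y_{8,5}(Ω₂) = (-0.041997, 0.308342) ; Δ = (-0.002908, -0.001278)
  [+6]  conj(Y_{8,6})(Ω₁) = (0.000031, -0.001502) ; Y_{8,6}(Ω₂) = (-0.020315, -0.132874) ; Δ = (-0.000200, 0.000026)
  [+7]  conj(Y_{8,7})(Ω₁) = (0.000037, 0.000154) ; Y_{8,7}(Ω₂) = (0.016765, 0.035722) ; Δ = (-0.000005, 0.000004)
  [+8]  conj(Y_{8,8})(Ω₁) = (-0.000005, -0.000009) ; Y_{8,8}(Ω₂) = (-0.004731, -0.005330) ; Δ = (-0.000000, 0.000000)
Accumulated sum (-0.534819, 0.000000); after 4π/(2l+1) scaling, (-0.395337, 0.000000) ⇒ P_8 = -0.395337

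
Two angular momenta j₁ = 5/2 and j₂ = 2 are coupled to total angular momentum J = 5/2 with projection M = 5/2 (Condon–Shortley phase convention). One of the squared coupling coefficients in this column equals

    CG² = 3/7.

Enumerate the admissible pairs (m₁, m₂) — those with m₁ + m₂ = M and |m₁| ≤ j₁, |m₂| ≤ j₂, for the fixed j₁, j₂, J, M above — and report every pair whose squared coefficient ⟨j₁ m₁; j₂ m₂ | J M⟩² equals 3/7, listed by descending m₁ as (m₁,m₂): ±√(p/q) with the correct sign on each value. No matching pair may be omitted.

Admissible pairs with m₁+m₂ = M = 5/2: (1/2,2), (3/2,1), (5/2,0)
  (m₁,m₂)=(5/2,0): CG² = 5/14, CG = +√(5/14)
  (m₁,m₂)=(3/2,1): CG² = 3/7, CG = −√(3/7)   ← matches the target
  (m₁,m₂)=(1/2,2): CG² = 3/14, CG = +√(3/14)
Pairs with CG² = 3/7: (3/2,1): −√(3/7)

(3/2,1): −√(3/7)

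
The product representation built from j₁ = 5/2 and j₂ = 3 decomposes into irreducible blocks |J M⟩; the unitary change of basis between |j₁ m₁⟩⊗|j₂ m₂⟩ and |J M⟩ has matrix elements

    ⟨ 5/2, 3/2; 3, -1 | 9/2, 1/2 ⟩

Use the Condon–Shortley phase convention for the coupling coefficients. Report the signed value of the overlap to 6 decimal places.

triangle: 1!*4!*5!/11! = 2880/39916800
(j±m)!: 4!*1!*2!*4!*5!*4! = 3317760
prefactor² = (2J+1)*Δ*N² = 184320/77
  k=0: +1/(0!*1!*1!*2!*3!*3!) = 1/72
  k=1: −1/(1!*0!*0!*1!*4!*4!) = -1/576
Σ = 7/576  ⇒  CG² = 184320/77*(7/576)² = 35/99
CG = +√(35/99) = +0.594588

+√(35/99) = +0.594588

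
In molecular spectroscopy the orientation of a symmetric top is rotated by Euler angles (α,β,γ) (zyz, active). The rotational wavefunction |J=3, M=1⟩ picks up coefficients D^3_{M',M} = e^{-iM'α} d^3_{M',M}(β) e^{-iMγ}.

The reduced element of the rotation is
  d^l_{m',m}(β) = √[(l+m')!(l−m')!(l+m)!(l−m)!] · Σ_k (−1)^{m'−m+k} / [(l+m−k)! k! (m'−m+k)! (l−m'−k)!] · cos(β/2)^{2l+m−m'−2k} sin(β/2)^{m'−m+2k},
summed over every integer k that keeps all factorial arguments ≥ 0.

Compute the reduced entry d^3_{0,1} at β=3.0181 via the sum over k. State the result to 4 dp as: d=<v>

d^3_{0,1}(β=3.0181) via the finite sum:
With c≡cos(β/2)=0.061707 and s≡sin(β/2)=0.998094, N=[6·6·24·2]^{1/2}=41.569219
Admissible k: 1..3 (factorial args all ≥0)
  k=1: (−1)^0·41.5692/(12)·0.0617^5·0.9981^1 = +0.000003
  k=2: (−1)^1·41.5692/(4)·0.0617^3·0.9981^3 = -0.002428
  k=3: (−1)^2·41.5692/(12)·0.0617^1·0.9981^5 = +0.211731
d^3_{0,1}(3.0181) = +0.000003 -0.002428 +0.211731 = +0.209306

d=0.2093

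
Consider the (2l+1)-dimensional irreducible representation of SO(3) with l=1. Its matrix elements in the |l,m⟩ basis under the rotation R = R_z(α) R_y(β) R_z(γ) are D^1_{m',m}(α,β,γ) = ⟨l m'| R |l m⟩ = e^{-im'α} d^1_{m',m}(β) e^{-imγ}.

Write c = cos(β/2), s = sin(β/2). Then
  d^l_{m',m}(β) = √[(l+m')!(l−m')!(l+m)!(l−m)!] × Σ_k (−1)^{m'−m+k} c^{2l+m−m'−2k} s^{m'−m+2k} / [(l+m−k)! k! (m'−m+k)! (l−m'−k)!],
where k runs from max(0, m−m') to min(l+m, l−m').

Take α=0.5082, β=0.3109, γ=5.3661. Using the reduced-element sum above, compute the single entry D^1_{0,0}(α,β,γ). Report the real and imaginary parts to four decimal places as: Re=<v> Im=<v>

Re=0.9521 Im=0.0000

D^1_{0,0}(0.5082,0.3109,5.3661) = e^{-i·0·0.5082}·d^1_{0,0}(0.3109)·e^{-i·0·5.3661}. Compute d first:
With c≡cos(β/2)=0.987942 and s≡sin(β/2)=0.154825, N=[1·1·1·1]^{1/2}=1.000000
The bounds max(0,m−m')=0 and min(l+m,l−m')=1 give 2 terms
  k=0: (−1)^0·1.0000/(1)·0.9879^2·0.1548^0 = +0.976029
  k=1: (−1)^1·1.0000/(1)·0.9879^0·0.1548^2 = -0.023971
d^1_{0,0}(0.3109) = +0.976029 -0.023971 = +0.952059
Attach z-rotation phases: D = e^{-i(0)(0.5082)}·(+0.952059)·e^{-i(0)(5.3661)} = +0.952059+0.000000i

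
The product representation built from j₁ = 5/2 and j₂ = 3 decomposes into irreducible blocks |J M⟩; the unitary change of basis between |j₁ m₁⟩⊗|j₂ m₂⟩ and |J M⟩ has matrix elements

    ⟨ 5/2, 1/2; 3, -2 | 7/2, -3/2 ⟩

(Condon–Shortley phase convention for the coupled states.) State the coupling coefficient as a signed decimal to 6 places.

j₁+j₂−J=2  J+j₁−j₂=3  J−j₁+j₂=4  j₁+j₂+J+1=10
(j₁±m₁, j₂±m₂, J±M) = (3,2,1,5,2,5)
P² = 1536/7
sum k=0..1:
  [0] +1/24 = 1/24
  [1] −1/48 = -1/48
S = 1/48
C² = P²·S² = 2/21 ; C = +0.308607

+0.308607  (= +√(2/21))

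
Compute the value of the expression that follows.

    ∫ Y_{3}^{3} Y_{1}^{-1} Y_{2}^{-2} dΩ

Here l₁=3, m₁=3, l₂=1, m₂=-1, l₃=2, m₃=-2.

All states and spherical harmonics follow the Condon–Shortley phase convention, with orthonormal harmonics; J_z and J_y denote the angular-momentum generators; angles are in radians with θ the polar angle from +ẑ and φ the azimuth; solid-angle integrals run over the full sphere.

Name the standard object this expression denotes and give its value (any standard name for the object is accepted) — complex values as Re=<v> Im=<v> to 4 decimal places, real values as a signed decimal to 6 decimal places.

Gaunt coefficient, -0.319865

This is a Gaunt coefficient — the integral of a triple product of spherical harmonics over the sphere.
m-sum 0 ✓  L=6 even ✓  2≤2≤4 ✓
Π(2lᵢ+1) = 7×3×5 = 105
triangle coeff Δ(3,1,2) = 1/105
Σ_t [1,1]: t=1:−1/4 = -1/4
(3j)²=3/35 [(3 1 2; 0 0 0)], sign=-1
Σ_t [0,0]: t=0:+1/48 = 1/48
(3j)²=1/7 [(3 1 2; 3 -1 -2)], sign=+1
⇒ 4πI² = 9/7
I = (-1)√(9/7/(4π)) = -0.31986543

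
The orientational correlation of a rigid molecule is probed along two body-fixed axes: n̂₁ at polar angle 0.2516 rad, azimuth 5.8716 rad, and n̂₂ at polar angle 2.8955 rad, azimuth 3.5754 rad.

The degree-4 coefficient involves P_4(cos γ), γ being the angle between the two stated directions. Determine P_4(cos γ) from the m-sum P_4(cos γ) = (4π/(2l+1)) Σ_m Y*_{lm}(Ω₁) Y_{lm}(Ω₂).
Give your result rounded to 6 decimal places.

Expand P_4 via completeness: Σ_{m} conj(Y_{4,m}) at Ω₁ times Y_{4,m} at Ω₂ —
  m=-4: Y*=-0.00013 - 0.00170j  Y=-0.00026 - 0.00154j  product -0.00000 + 0.00000j
  m=-3: Y*=0.00617 - 0.01766j  Y=0.00467 - 0.01692j  product -0.00027 - 0.00019j
  m=-2: Y*=0.07846 - 0.08463j  Y=0.07170 - 0.08457j  product -0.00153 - 0.01270j
  m=-1: Y*=0.37282 - 0.16274j  Y=0.36357 - 0.16842j  product 0.10813 - 0.12196j
  m=+0: Y*=0.59825 + 0.00000j  Y=0.60820 + 0.00000j  product 0.36385 + 0.00000j
  m=+1: Y*=-0.37282 - 0.16274j  Y=-0.36357 - 0.16842j  product 0.10813 + 0.12196j
  m=+2: Y*=0.07846 + 0.08463j  Y=0.07170 + 0.08457j  product -0.00153 + 0.01270j
  m=+3: Y*=-0.00617 - 0.01766j  Y=-0.00467 - 0.01692j  product -0.00027 + 0.00019j
  m=+4: Y*=-0.00013 + 0.00170j  Y=-0.00026 + 0.00154j  product -0.00000 - 0.00000j
Accumulated sum 0.57651 + 0.00000j; after 4π/(2l+1) scaling, 0.80497 + 0.00000j ⇒ P_4 = 0.804966

0.804966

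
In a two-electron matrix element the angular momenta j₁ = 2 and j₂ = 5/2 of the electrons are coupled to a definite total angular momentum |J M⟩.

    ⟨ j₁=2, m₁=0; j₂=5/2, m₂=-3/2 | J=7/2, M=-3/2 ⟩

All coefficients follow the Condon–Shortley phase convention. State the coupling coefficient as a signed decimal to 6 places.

+0.534522  (= +√(2/7))

triangle: 1!×3!×4!/9! = 144/362880
(j±m)!: 2!×2!×1!×4!×2!×5! = 23040
prefactor² = (2J+1)×Δ×N² = 512/7
  k=0: +1/(0!×1!×2!×1!×1!×3!) = 1/12
  k=1: −1/(1!×0!×1!×0!×2!×4!) = -1/48
Σ = 1/16  ⇒  CG² = 512/7×(1/16)² = 2/7
CG = +√(2/7) = +0.534522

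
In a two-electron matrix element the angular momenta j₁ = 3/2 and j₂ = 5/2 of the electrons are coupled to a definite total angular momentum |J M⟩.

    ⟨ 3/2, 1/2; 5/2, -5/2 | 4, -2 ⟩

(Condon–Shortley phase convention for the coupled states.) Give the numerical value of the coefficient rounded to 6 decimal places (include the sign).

j₁+j₂−J=0  J+j₁−j₂=3  J−j₁+j₂=5  j₁+j₂+J+1=9
(j₁±m₁, j₂±m₂, J±M) = (2,1,0,5,2,6)
P² = 43200/7
sum k=0..0:
  [0] +1/240 = 1/240
S = 1/240
C² = P²·S² = 3/28 ; C = +0.327327

+0.327327  (= +√(3/28))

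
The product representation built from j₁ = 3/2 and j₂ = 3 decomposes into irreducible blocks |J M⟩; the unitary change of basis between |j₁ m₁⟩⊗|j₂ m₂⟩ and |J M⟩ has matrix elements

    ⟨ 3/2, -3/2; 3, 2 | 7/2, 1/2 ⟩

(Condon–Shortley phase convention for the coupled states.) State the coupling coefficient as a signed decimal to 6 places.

triangle: 1!·2!·5!/9! = 240/362880
(j±m)!: 0!·3!·5!·1!·4!·3! = 103680
prefactor² = (2J+1)·Δ·N² = 3840/7
  k=1: −1/(1!·0!·2!·4!·0!·1!) = -1/48
Σ = -1/48  ⇒  CG² = 3840/7·(-1/48)² = 5/21
CG = −√(5/21) = -0.487950

-0.487950  (= −√(5/21))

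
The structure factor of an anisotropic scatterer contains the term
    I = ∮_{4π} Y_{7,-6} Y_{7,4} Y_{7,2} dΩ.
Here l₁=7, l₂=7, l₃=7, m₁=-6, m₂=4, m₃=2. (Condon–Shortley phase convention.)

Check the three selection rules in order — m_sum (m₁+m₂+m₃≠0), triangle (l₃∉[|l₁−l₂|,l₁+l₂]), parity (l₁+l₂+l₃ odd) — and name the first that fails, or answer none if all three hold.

Σmᵢ = 0  ✓
l₃∈[|l₁−l₂|,l₁+l₂]=[0,14], have l₃=7  ✓
Σlᵢ = 21 ⇒ odd  ✗

parity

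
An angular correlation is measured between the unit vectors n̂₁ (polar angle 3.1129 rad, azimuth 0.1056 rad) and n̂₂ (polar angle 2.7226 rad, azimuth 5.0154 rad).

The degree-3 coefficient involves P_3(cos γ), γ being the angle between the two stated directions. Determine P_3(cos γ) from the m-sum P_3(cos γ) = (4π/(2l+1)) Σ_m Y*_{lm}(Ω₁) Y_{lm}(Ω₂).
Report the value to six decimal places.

Summing Y*_{l m}(θ₁,φ₁)·Y_{l m}(θ₂,φ₂) over m ∈ [−3, 3]; prefactor 4π/(2·3+1) = 1.795196:
  m=-3: Y*=0.00001 + 0.00000j  Y=-0.02217 - 0.01727j  product -0.00000 - 0.00000j
  m=-2: Y*=-0.00082 - 0.00018j  Y=0.12701 - 0.08802j  product -0.00012 + 0.00005j
  m=-1: Y*=0.03684 + 0.00391j  Y=0.12447 + 0.39811j  product 0.00303 + 0.01515j
  m=+0: Y*=-0.74451 + 0.00000j  Y=-0.39967 + 0.00000j  product 0.29756 + 0.00000j
  m=+1: Y*=-0.03684 + 0.00391j  Y=-0.12447 + 0.39811j  product 0.00303 - 0.01515j
  m=+2: Y*=-0.00082 + 0.00018j  Y=0.12701 + 0.08802j  product -0.00012 - 0.00005j
  m=+3: Y*=-0.00001 + 0.00000j  Y=0.02217 - 0.01727j  product -0.00000 + 0.00000j
Total Σ_m = 0.30338 - 0.00000j. Multiply by 1.795196: 0.54462 - 0.00000j. P_3(cos γ) = 0.544624

0.544624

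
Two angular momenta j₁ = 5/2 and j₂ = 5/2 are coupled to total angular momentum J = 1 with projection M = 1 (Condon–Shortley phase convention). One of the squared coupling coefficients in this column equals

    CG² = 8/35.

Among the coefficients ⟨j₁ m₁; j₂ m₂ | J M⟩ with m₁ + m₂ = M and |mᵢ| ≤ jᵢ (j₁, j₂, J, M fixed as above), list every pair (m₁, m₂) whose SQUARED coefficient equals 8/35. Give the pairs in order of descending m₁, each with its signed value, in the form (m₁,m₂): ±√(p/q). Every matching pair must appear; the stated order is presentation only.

Admissible pairs with m₁+m₂ = M = 1: (-3/2,5/2), (-1/2,3/2), (1/2,1/2), (3/2,-1/2), (5/2,-3/2)
  (m₁,m₂)=(5/2,-3/2): CG² = 1/7, CG = +√(1/7)
  (m₁,m₂)=(3/2,-1/2): CG² = 8/35, CG = −√(8/35)   ← matches the target
  (m₁,m₂)=(1/2,1/2): CG² = 9/35, CG = +√(9/35)
  (m₁,m₂)=(-1/2,3/2): CG² = 8/35, CG = −√(8/35)   ← matches the target
  (m₁,m₂)=(-3/2,5/2): CG² = 1/7, CG = +√(1/7)
Pairs with CG² = 8/35: (3/2,-1/2): −√(8/35); (-1/2,3/2): −√(8/35)

(3/2,-1/2): −√(8/35); (-1/2,3/2): −√(8/35)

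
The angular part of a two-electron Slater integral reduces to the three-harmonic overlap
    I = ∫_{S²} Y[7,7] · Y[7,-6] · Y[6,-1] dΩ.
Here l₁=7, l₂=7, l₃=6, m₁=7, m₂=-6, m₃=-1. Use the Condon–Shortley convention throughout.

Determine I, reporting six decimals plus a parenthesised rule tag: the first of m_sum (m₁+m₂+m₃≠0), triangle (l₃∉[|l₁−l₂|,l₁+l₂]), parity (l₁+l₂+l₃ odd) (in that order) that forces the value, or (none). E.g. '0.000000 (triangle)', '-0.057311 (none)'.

m-sum 0 ✓  L=20 even ✓  0≤6≤14 ✓
Π(2lᵢ+1) = 15×15×13 = 2925
triangle coeff Δ(7,7,6) = 1/2444321880
Σ_t [1,7]: t=1:−1/2612736000 t=2:+1/20736000 t=3:−1/1658880 t=4:+1/746496 t=5:−1/1658880 t=6:+1/20736000 t=7:−1/2612736000 = 1/4354560
(3j)²=1000/138567 [(7 7 6; 0 0 0)], sign=+1
Σ_t [0,0]: t=0:+1/3483648000 = 1/3483648000
(3j)²=143/12920 [(7 7 6; 7 -6 -1)], sign=-1
⇒ 4πI² = 24375/104329
I = (-1)√(24375/104329/(4π)) = -0.13635305
No selection rule forces the value: the integral is nonzero (none).

-0.136353 (none)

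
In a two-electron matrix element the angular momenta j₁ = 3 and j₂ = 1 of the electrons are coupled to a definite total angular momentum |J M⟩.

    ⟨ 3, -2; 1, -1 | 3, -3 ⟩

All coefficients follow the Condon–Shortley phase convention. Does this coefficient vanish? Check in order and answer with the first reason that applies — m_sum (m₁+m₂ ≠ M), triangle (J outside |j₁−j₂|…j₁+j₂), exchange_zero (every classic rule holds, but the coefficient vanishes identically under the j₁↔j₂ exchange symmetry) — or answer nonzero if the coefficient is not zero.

nonzero

m-sum: m₁+m₂ = -2+(-1) = -3, M = -3  ✓
triangle: |j₁−j₂| = 2 ≤ J = 3 ≤ j₁+j₂ = 4  ✓
exchange: j₁≠j₂ or m₁≠m₂ — the exchange symmetry imposes no constraint here
value check: CG = +√(1/4) = +0.500000 ≠ 0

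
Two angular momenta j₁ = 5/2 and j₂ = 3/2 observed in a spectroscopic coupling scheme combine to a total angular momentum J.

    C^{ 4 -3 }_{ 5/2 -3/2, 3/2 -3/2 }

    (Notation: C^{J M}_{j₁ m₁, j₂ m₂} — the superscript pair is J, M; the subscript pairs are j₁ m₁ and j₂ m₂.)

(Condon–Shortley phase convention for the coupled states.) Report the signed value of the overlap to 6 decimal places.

triangle: 0!×5!×3!/9! = 720/362880
(j±m)!: 1!×4!×0!×3!×1!×7! = 725760
prefactor² = (2J+1)×Δ×N² = 12960
  k=0: +1/(0!×0!×4!×0!×1!×3!) = 1/144
Σ = 1/144  ⇒  CG² = 12960×(1/144)² = 5/8
CG = +√(5/8) = +0.790569

+√(5/8) = +0.790569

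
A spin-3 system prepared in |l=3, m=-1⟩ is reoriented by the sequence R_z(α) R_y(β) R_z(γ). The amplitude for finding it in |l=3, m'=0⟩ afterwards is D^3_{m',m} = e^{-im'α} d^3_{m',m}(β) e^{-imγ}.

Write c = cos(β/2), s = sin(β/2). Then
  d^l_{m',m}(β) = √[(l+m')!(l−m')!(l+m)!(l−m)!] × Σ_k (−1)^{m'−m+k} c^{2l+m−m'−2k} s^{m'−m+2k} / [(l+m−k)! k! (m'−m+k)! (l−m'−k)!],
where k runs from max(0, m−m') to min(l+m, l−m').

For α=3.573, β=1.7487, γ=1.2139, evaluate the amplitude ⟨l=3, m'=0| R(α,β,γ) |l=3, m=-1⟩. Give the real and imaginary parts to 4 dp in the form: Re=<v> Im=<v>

Re=0.1256 Im=0.3368

Split into d^3_{0,-1}(β=1.7487) × two z-phases.
With c≡cos(β/2)=0.641496 and s≡sin(β/2)=0.767127, N=[6·6·2·24]^{1/2}=41.569219
Admissible k: 0..2 (factorial args all ≥0)
  k=0: (−1)^1·41.5692/(12)·0.6415^5·0.7671^1 = -0.288686
  k=1: (−1)^2·41.5692/(4)·0.6415^3·0.7671^3 = +1.238495
  k=2: (−1)^3·41.5692/(12)·0.6415^1·0.7671^5 = -0.590364
d^3_{0,-1}(1.7487) = -0.288686 +1.238495 -0.590364 = +0.359445
D = (+1.000000+0.000000i)·(+0.359445)·(+0.349368+0.936986i) = +0.125578+0.336795i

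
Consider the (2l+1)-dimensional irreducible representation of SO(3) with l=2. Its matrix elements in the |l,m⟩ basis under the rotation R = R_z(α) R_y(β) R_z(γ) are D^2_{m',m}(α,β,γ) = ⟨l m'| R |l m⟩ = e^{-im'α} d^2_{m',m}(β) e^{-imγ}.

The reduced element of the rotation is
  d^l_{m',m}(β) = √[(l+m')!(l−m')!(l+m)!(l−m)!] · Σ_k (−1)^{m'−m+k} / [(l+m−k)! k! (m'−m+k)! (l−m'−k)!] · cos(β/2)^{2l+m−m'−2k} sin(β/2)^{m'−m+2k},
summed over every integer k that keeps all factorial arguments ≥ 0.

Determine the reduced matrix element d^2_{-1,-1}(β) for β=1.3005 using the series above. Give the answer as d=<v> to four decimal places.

d^2_{-1,-1}(β=1.3005) via the finite sum:
c=cos(1.300500/2)=0.795932, s=sin(1.300500/2)=0.605385; N=√[1·6·1·6]=6.000000
The bounds max(0,m−m')=0 and min(l+m,l−m')=1 give 2 terms
  k=0: (−1)^0·6.0000/(6)·0.7959^4·0.6054^0 = +0.401333
  k=1: (−1)^1·6.0000/(2)·0.7959^2·0.6054^2 = -0.696526
d^2_{-1,-1}(1.3005) = +0.401333 -0.696526 = -0.295193

d=-0.2952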